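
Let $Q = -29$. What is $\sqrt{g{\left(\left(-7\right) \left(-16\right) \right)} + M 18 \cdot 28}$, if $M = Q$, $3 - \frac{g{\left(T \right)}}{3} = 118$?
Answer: $i \sqrt{14961} \approx 122.32 i$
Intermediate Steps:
$g{\left(T \right)} = -345$ ($g{\left(T \right)} = 9 - 354 = -345$)
$M = -29$
$\sqrt{g{\left(\left(-7\right) \left(-16\right) \right)} + M 18 \cdot 28} = \sqrt{-345 + \left(-29\right) 18 \cdot 28} = \sqrt{-345 - 14616} = \sqrt{-14961} = i \sqrt{14961}$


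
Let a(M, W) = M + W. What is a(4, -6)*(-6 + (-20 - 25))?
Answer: 102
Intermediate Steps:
a(4, -6)*(-6 + (-20 - 25)) = (4 - 6)*(-6 + (-20 - 25)) = -2*(-6 - 45) = -2*(-51) = 102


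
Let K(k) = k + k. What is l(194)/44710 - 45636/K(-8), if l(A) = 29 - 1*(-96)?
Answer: 51009689/17884 ≈ 2852.3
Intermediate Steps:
K(k) = 2*k
l(A) = 125 (l(A) = 29 + 96 = 125)
l(194)/44710 - 45636/K(-8) = 125/44710 - 45636/(2*(-8)) = 125*(1/44710) - 45636/(-16) = 25/8942 - 45636*(-1/16) = 25/8942 + 11409/4 = 51009689/17884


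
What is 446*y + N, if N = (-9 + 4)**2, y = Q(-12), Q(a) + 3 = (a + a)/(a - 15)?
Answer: -8249/9 ≈ -916.56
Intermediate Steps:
Q(a) = -3 + 2*a/(-15 + a) (Q(a) = -3 + (a + a)/(a - 15) = -3 + (2*a)/(-15 + a) = -3 + 2*a/(-15 + a))
y = -19/9 (y = (45 - 1*(-12))/(-15 - 12) = (45 + 12)/(-27) = -1/27*57 = -19/9 ≈ -2.1111)
N = 25 (N = (-5)**2 = 25)
446*y + N = 446*(-19/9) + 25 = -8474/9 + 25 = -8249/9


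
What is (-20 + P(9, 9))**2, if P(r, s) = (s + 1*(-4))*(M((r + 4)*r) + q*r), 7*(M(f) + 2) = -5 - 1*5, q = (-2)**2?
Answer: 1000000/49 ≈ 20408.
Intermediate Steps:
q = 4
M(f) = -24/7 (M(f) = -2 + (-5 - 1*5)/7 = -2 + (-5 - 5)/7 = -2 + (1/7)*(-10) = -2 - 10/7 = -24/7)
P(r, s) = (-4 + s)*(-24/7 + 4*r) (P(r, s) = (s + 1*(-4))*(-24/7 + 4*r) = (s - 4)*(-24/7 + 4*r) = (-4 + s)*(-24/7 + 4*r))
(-20 + P(9, 9))**2 = (-20 + (96/7 - 16*9 - 24/7*9 + 4*9*9))**2 = (-20 + (96/7 - 144 - 216/7 + 324))**2 = (-20 + 1140/7)**2 = (1000/7)**2 = 1000000/49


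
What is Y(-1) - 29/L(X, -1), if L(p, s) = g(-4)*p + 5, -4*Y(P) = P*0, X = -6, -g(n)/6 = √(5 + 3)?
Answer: 145/10343 - 2088*√2/10343 ≈ -0.27148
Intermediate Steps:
g(n) = -12*√2 (g(n) = -6*√(5 + 3) = -12*√2)
Y(P) = 0 (Y(P) = -P*0/4 = -¼*0 = 0)
L(p, s) = 5 - 12*p*√2 (L(p, s) = (-12*√2)*p + 5 = -12*p*√2 + 5 = 5 - 12*p*√2)
Y(-1) - 29/L(X, -1) = 0 - 29/(5 - 12*(-6)*√2) = 0 - 29/(5 + 72*√2) = -29/(5 + 72*√2)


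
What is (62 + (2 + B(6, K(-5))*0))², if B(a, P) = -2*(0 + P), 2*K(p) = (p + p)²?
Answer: 4096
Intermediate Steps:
K(p) = 2*p² (K(p) = (p + p)²/2 = (2*p)²/2 = (4*p²)/2 = 2*p²)
B(a, P) = -2*P
(62 + (2 + B(6, K(-5))*0))² = (62 + (2 - 4*(-5)²*0))² = (62 + (2 - 4*25*0))² = (62 + (2 - 2*50*0))² = (62 + (2 - 100*0))² = (62 + (2 + 0))² = (62 + 2)² = 64² = 4096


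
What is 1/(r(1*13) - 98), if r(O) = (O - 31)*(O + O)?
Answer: -1/566 ≈ -0.0017668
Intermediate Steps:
r(O) = 2*O*(-31 + O) (r(O) = (-31 + O)*(2*O) = 2*O*(-31 + O))
1/(r(1*13) - 98) = 1/(2*(1*13)*(-31 + 1*13) - 98) = 1/(2*13*(-31 + 13) - 98) = 1/(2*13*(-18) - 98) = 1/(-468 - 98) = 1/(-566) = -1/566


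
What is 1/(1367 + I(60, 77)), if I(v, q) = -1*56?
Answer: 1/1311 ≈ 0.00076278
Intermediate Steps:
I(v, q) = -56
1/(1367 + I(60, 77)) = 1/(1367 - 56) = 1/1311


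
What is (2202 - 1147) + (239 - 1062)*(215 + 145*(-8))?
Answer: 778790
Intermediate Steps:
(2202 - 1147) + (239 - 1062)*(215 + 145*(-8)) = 1055 - 823*(215 - 1160) = 1055 - 823*(-945) = 1055 + 777735 = 778790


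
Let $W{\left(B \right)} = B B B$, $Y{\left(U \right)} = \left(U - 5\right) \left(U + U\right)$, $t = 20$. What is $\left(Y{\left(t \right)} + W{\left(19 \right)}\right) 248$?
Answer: $1849832$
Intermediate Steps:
$Y{\left(U \right)} = 2 U \left(-5 + U\right)$ ($Y{\left(U \right)} = \left(-5 + U\right) 2 U = 2 U \left(-5 + U\right)$)
$W{\left(B \right)} = B^{3}$ ($W{\left(B \right)} = B^{2} B = B^{3}$)
$\left(Y{\left(t \right)} + W{\left(19 \right)}\right) 248 = \left(2 \cdot 20 \left(-5 + 20\right) + 19^{3}\right) 248 = \left(2 \cdot 20 \cdot 15 + 6859\right) 248 = \left(600 + 6859\right) 248 = 7459 \cdot 248 = 1849832$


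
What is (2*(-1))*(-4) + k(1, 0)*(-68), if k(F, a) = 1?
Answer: -60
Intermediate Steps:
(2*(-1))*(-4) + k(1, 0)*(-68) = (2*(-1))*(-4) + 1*(-68) = -2*(-4) - 68 = 8 - 68 = -60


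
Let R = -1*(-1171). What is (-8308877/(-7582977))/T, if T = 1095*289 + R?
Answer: 8308877/2408550652602 ≈ 3.4497e-6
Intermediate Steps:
R = 1171
T = 317626 (T = 1095*289 + 1171 = 316455 + 1171 = 317626)
(-8308877/(-7582977))/T = -8308877/(-7582977)/317626 = -8308877*(-1/7582977)*(1/317626) = (8308877/7582977)*(1/317626) = 8308877/2408550652602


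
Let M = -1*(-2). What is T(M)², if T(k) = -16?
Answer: 256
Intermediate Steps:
M = 2
T(M)² = (-16)² = 256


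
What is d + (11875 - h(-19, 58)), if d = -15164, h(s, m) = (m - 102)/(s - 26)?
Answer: -148049/45 ≈ -3290.0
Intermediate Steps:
h(s, m) = (-102 + m)/(-26 + s)
d + (11875 - h(-19, 58)) = -15164 + (11875 - (-102 + 58)/(-26 - 19)) = -15164 + (11875 - (-44)/(-45)) = -15164 + (11875 - (-1)*(-44)/45) = -15164 + (11875 - 1*44/45) = -15164 + (11875 - 44/45) = -15164 + 534331/45 = -148049/45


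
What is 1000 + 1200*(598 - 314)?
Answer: 341800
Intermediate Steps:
1000 + 1200*(598 - 314) = 1000 + 1200*284 = 1000 + 340800 = 341800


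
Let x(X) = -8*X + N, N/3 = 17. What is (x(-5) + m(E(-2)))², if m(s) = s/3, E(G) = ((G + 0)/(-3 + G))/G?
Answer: 1860496/225 ≈ 8268.9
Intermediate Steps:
N = 51 (N = 3*17 = 51)
E(G) = 1/(-3 + G) (E(G) = (G/(-3 + G))/G = 1/(-3 + G))
x(X) = 51 - 8*X (x(X) = -8*X + 51 = 51 - 8*X)
m(s) = s/3 (m(s) = s*(⅓) = s/3)
(x(-5) + m(E(-2)))² = ((51 - 8*(-5)) + 1/(3*(-3 - 2)))² = ((51 + 40) + (⅓)/(-5))² = (91 + (⅓)*(-⅕))² = (91 - 1/15)² = (1364/15)² = 1860496/225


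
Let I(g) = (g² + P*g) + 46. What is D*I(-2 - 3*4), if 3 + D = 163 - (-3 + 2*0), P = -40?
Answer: 130726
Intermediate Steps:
I(g) = 46 + g² - 40*g (I(g) = (g² - 40*g) + 46 = 46 + g² - 40*g)
D = 163 (D = -3 + (163 - (-3 + 2*0)) = -3 + (163 - (-3 + 0)) = -3 + (163 - 1*(-3)) = -3 + (163 + 3) = -3 + 166 = 163)
D*I(-2 - 3*4) = 163*(46 + (-2 - 3*4)² - 40*(-2 - 3*4)) = 163*(46 + (-2 - 12)² - 40*(-2 - 12)) = 163*(46 + (-14)² - 40*(-14)) = 163*(46 + 196 + 560) = 163*802 = 130726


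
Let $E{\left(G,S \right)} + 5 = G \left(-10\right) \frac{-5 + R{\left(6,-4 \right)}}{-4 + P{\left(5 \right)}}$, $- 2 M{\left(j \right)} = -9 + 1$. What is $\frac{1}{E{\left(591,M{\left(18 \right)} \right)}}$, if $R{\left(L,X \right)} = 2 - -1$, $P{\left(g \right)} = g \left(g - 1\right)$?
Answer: $\frac{4}{2935} \approx 0.0013629$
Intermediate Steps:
$P{\left(g \right)} = g \left(-1 + g\right)$
$R{\left(L,X \right)} = 3$ ($R{\left(L,X \right)} = 2 + 1 = 3$)
$M{\left(j \right)} = 4$ ($M{\left(j \right)} = - \frac{-9 + 1}{2} = \left(- \frac{1}{2}\right) \left(-8\right) = 4$)
$E{\left(G,S \right)} = -5 + \frac{5 G}{4}$ ($E{\left(G,S \right)} = -5 + G \left(-10\right) \frac{-5 + 3}{-4 + 5 \left(-1 + 5\right)} = -5 + - 10 G \left(- \frac{2}{-4 + 5 \cdot 4}\right) = -5 + - 10 G \left(- \frac{2}{-4 + 20}\right) = -5 + - 10 G \left(- \frac{2}{16}\right) = -5 + - 10 G \left(\left(-2\right) \frac{1}{16}\right) = -5 + - 10 G \left(- \frac{1}{8}\right) = -5 + \frac{5 G}{4}$)
$\frac{1}{E{\left(591,M{\left(18 \right)} \right)}} = \frac{1}{-5 + \frac{5}{4} \cdot 591} = \frac{1}{-5 + \frac{2955}{4}} = \frac{1}{\frac{2935}{4}} = \frac{4}{2935}$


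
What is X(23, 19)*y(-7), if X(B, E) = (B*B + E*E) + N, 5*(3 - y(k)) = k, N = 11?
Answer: 19822/5 ≈ 3964.4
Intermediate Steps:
y(k) = 3 - k/5
X(B, E) = 11 + B² + E² (X(B, E) = (B*B + E*E) + 11 = (B² + E²) + 11 = 11 + B² + E²)
X(23, 19)*y(-7) = (11 + 23² + 19²)*(3 - ⅕*(-7)) = (11 + 529 + 361)*(3 + 7/5) = 901*(22/5) = 19822/5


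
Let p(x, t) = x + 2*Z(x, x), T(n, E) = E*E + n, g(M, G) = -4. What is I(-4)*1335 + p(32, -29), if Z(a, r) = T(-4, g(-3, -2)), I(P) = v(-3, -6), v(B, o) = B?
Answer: -3949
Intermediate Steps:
I(P) = -3
T(n, E) = n + E² (T(n, E) = E² + n = n + E²)
Z(a, r) = 12 (Z(a, r) = -4 + (-4)² = -4 + 16 = 12)
p(x, t) = 24 + x (p(x, t) = x + 2*12 = x + 24 = 24 + x)
I(-4)*1335 + p(32, -29) = -3*1335 + (24 + 32) = -4005 + 56 = -3949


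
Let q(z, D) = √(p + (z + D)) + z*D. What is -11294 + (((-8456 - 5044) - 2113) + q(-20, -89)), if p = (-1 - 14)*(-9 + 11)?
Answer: -25127 + I*√139 ≈ -25127.0 + 11.79*I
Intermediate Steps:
p = -30 (p = -15*2 = -30)
q(z, D) = √(-30 + D + z) + D*z (q(z, D) = √(-30 + (z + D)) + z*D = √(-30 + (D + z)) + D*z = √(-30 + D + z) + D*z)
-11294 + (((-8456 - 5044) - 2113) + q(-20, -89)) = -11294 + (((-8456 - 5044) - 2113) + (√(-30 - 89 - 20) - 89*(-20))) = -11294 + ((-13500 - 2113) + (√(-139) + 1780)) = -11294 + (-15613 + (I*√139 + 1780)) = -11294 + (-15613 + (1780 + I*√139)) = -11294 + (-13833 + I*√139) = -25127 + I*√139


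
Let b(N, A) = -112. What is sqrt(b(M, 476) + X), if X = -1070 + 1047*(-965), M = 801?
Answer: 3*I*sqrt(112393) ≈ 1005.8*I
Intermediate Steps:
X = -1011425 (X = -1070 - 1010355 = -1011425)
sqrt(b(M, 476) + X) = sqrt(-112 - 1011425) = sqrt(-1011537) = 3*I*sqrt(112393)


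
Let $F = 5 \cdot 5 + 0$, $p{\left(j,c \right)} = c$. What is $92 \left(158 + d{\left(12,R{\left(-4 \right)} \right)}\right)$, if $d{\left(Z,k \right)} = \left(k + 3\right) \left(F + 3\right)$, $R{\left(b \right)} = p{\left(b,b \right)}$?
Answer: $11960$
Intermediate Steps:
$F = 25$ ($F = 25 + 0 = 25$)
$R{\left(b \right)} = b$
$d{\left(Z,k \right)} = 84 + 28 k$ ($d{\left(Z,k \right)} = \left(k + 3\right) \left(25 + 3\right) = \left(3 + k\right) 28 = 84 + 28 k$)
$92 \left(158 + d{\left(12,R{\left(-4 \right)} \right)}\right) = 92 \left(158 + \left(84 + 28 \left(-4\right)\right)\right) = 92 \left(158 + \left(84 - 112\right)\right) = 92 \left(158 - 28\right) = 92 \cdot 130 = 11960$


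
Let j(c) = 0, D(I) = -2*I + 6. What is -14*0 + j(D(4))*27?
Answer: 0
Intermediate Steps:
D(I) = 6 - 2*I
-14*0 + j(D(4))*27 = -14*0 + 0*27 = 0 + 0 = 0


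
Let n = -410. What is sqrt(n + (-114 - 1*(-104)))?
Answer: 2*I*sqrt(105) ≈ 20.494*I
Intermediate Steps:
sqrt(n + (-114 - 1*(-104))) = sqrt(-410 + (-114 - 1*(-104))) = sqrt(-410 + (-114 + 104)) = sqrt(-410 - 10) = sqrt(-420) = 2*I*sqrt(105)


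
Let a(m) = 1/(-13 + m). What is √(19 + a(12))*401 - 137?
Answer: -137 + 1203*√2 ≈ 1564.3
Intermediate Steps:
√(19 + a(12))*401 - 137 = √(19 + 1/(-13 + 12))*401 - 137 = √(19 + 1/(-1))*401 - 137 = √(19 - 1)*401 - 137 = √18*401 - 137 = (3*√2)*401 - 137 = 1203*√2 - 137 = -137 + 1203*√2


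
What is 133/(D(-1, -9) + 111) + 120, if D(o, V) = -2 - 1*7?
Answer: 12373/102 ≈ 121.30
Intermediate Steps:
D(o, V) = -9 (D(o, V) = -2 - 7 = -9)
133/(D(-1, -9) + 111) + 120 = 133/(-9 + 111) + 120 = 133/102 + 120 = 12373/102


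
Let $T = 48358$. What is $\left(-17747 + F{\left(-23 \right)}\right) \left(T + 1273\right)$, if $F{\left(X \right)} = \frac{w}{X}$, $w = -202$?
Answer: $- \frac{20248405749}{23} \approx -8.8037 \cdot 10^{8}$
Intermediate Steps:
$F{\left(X \right)} = - \frac{202}{X}$
$\left(-17747 + F{\left(-23 \right)}\right) \left(T + 1273\right) = \left(-17747 - \frac{202}{-23}\right) \left(48358 + 1273\right) = \left(-17747 - - \frac{202}{23}\right) 49631 = \left(-17747 + \frac{202}{23}\right) 49631 = \left(- \frac{407979}{23}\right) 49631 = - \frac{20248405749}{23}$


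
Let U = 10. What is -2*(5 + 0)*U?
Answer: -100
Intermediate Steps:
-2*(5 + 0)*U = -2*(5 + 0)*10 = -10*10 = -2*50 = -100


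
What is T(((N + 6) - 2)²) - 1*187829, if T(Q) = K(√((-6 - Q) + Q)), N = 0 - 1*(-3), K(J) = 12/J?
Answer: -187829 - 2*I*√6 ≈ -1.8783e+5 - 4.899*I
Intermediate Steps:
N = 3 (N = 0 + 3 = 3)
T(Q) = -2*I*√6 (T(Q) = 12/(√((-6 - Q) + Q)) = 12/(√(-6)) = 12/((I*√6)) = 12*(-I*√6/6) = -2*I*√6)
T(((N + 6) - 2)²) - 1*187829 = -2*I*√6 - 1*187829 = -2*I*√6 - 187829 = -187829 - 2*I*√6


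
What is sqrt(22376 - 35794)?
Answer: I*sqrt(13418) ≈ 115.84*I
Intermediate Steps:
sqrt(22376 - 35794) = sqrt(-13418) = I*sqrt(13418)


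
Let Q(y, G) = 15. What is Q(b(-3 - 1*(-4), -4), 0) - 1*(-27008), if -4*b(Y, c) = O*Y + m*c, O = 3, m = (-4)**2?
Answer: 27023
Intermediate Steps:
m = 16
b(Y, c) = -4*c - 3*Y/4 (b(Y, c) = -(3*Y + 16*c)/4 = -4*c - 3*Y/4)
Q(b(-3 - 1*(-4), -4), 0) - 1*(-27008) = 15 - 1*(-27008) = 15 + 27008 = 27023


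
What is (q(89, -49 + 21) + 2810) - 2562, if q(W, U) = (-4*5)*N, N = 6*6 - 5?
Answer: -372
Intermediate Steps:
N = 31 (N = 36 - 5 = 31)
q(W, U) = -620 (q(W, U) = -4*5*31 = -20*31 = -620)
(q(89, -49 + 21) + 2810) - 2562 = (-620 + 2810) - 2562 = 2190 - 2562 = -372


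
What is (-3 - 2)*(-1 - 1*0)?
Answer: 5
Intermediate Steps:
(-3 - 2)*(-1 - 1*0) = -5*(-1 + 0) = -5*(-1) = 5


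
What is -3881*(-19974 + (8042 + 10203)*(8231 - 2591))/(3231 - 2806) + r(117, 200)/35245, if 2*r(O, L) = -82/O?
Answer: -329302993606542983/350511525 ≈ -9.3949e+8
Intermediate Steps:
r(O, L) = -41/O (r(O, L) = (-82/O)/2 = -41/O)
-3881*(-19974 + (8042 + 10203)*(8231 - 2591))/(3231 - 2806) + r(117, 200)/35245 = -3881*(-19974 + (8042 + 10203)*(8231 - 2591))/(3231 - 2806) - 41/117/35245 = -3881/(425/(-19974 + 18245*5640)) - 41*1/117*(1/35245) = -3881/(425/(-19974 + 102901800)) - 41/117*1/35245 = -3881/(425/102881826) - 41/4123665 = -3881/(425*(1/102881826)) - 41/4123665 = -3881/425/102881826 - 41/4123665 = -3881*102881826/425 - 41/4123665 = -399284366706/425 - 41/4123665 = -329302993606542983/350511525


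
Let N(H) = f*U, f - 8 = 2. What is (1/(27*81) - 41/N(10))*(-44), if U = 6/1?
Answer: 328559/10935 ≈ 30.047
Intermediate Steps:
f = 10 (f = 8 + 2 = 10)
U = 6 (U = 6*1 = 6)
N(H) = 60 (N(H) = 10*6 = 60)
(1/(27*81) - 41/N(10))*(-44) = (1/(27*81) - 41/60)*(-44) = ((1/27)*(1/81) - 41*1/60)*(-44) = (1/2187 - 41/60)*(-44) = -29869/43740*(-44) = 328559/10935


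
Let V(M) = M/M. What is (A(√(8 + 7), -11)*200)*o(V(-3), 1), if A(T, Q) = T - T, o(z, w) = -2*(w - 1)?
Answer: 0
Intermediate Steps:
V(M) = 1
o(z, w) = 2 - 2*w (o(z, w) = -2*(-1 + w) = 2 - 2*w)
A(T, Q) = 0
(A(√(8 + 7), -11)*200)*o(V(-3), 1) = (0*200)*(2 - 2*1) = 0*(2 - 2) = 0*0 = 0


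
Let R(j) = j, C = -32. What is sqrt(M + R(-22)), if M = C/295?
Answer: I*sqrt(1923990)/295 ≈ 4.702*I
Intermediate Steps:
M = -32/295 ≈ -0.10847
sqrt(M + R(-22)) = sqrt(-32/295 - 22) = sqrt(-6522/295) = I*sqrt(1923990)/295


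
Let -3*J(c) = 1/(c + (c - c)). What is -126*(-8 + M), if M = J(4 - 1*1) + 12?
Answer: -490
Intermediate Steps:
J(c) = -1/(3*c) (J(c) = -1/(3*(c + (c - c))) = -1/(3*(c + 0)) = -1/(3*c))
M = 107/9 (M = -1/(3*(4 - 1*1)) + 12 = -1/(3*(4 - 1)) + 12 = -⅓/3 + 12 = -⅓*⅓ + 12 = -⅑ + 12 = 107/9 ≈ 11.889)
-126*(-8 + M) = -126*(-8 + 107/9) = -126*35/9 = -490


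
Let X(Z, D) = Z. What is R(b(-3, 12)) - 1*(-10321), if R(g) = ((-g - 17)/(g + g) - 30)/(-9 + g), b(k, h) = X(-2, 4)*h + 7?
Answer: 134188/13 ≈ 10322.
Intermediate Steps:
b(k, h) = 7 - 2*h (b(k, h) = -2*h + 7 = 7 - 2*h)
R(g) = (-30 + (-17 - g)/(2*g))/(-9 + g) (R(g) = ((-17 - g)/((2*g)) - 30)/(-9 + g) = ((-17 - g)*(1/(2*g)) - 30)/(-9 + g) = ((-17 - g)/(2*g) - 30)/(-9 + g) = (-30 + (-17 - g)/(2*g))/(-9 + g))
R(b(-3, 12)) - 1*(-10321) = (-17 - 61*(7 - 2*12))/(2*(7 - 2*12)*(-9 + (7 - 2*12))) - 1*(-10321) = (-17 - 61*(7 - 24))/(2*(7 - 24)*(-9 + (7 - 24))) + 10321 = (½)*(-17 - 61*(-17))/(-17*(-9 - 17)) + 10321 = (½)*(-1/17)*(-17 + 1037)/(-26) + 10321 = (½)*(-1/17)*(-1/26)*1020 + 10321 = 15/13 + 10321 = 134188/13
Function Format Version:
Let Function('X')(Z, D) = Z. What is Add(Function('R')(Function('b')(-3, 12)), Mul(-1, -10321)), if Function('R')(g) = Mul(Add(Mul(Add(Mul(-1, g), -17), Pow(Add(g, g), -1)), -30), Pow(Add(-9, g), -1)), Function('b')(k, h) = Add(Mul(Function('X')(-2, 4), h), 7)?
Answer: Rational(134188, 13) ≈ 10322.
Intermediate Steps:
Function('b')(k, h) = Add(7, Mul(-2, h)) (Function('b')(k, h) = Add(Mul(-2, h), 7) = Add(7, Mul(-2, h)))
Function('R')(g) = Mul(Pow(Add(-9, g), -1), Add(-30, Mul(Rational(1, 2), Pow(g, -1), Add(-17, Mul(-1, g))))) (Function('R')(g) = Mul(Add(Mul(Add(-17, Mul(-1, g)), Pow(Mul(2, g), -1)), -30), Pow(Add(-9, g), -1)) = Mul(Add(Mul(Add(-17, Mul(-1, g)), Mul(Rational(1, 2), Pow(g, -1))), -30), Pow(Add(-9, g), -1)) = Mul(Add(Mul(Rational(1, 2), Pow(g, -1), Add(-17, Mul(-1, g))), -30), Pow(Add(-9, g), -1)) = Mul(Add(-30, Mul(Rational(1, 2), Pow(g, -1), Add(-17, Mul(-1, g)))), Pow(Add(-9, g), -1)) = Mul(Pow(Add(-9, g), -1), Add(-30, Mul(Rational(1, 2), Pow(g, -1), Add(-17, Mul(-1, g))))))
Add(Function('R')(Function('b')(-3, 12)), Mul(-1, -10321)) = Add(Mul(Rational(1, 2), Pow(Add(7, Mul(-2, 12)), -1), Pow(Add(-9, Add(7, Mul(-2, 12))), -1), Add(-17, Mul(-61, Add(7, Mul(-2, 12))))), Mul(-1, -10321)) = Add(Mul(Rational(1, 2), Pow(Add(7, -24), -1), Pow(Add(-9, Add(7, -24)), -1), Add(-17, Mul(-61, Add(7, -24)))), 10321) = Add(Mul(Rational(1, 2), Pow(-17, -1), Pow(Add(-9, -17), -1), Add(-17, Mul(-61, -17))), 10321) = Add(Mul(Rational(1, 2), Rational(-1, 17), Pow(-26, -1), Add(-17, 1037)), 10321) = Add(Mul(Rational(1, 2), Rational(-1, 17), Rational(-1, 26), 1020), 10321) = Add(Rational(15, 13), 10321) = Rational(134188, 13)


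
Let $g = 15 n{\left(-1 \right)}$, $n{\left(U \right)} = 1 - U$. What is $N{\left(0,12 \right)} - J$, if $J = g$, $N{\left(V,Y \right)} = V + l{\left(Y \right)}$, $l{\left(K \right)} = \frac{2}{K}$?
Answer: $- \frac{179}{6} \approx -29.833$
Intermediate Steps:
$g = 30$ ($g = 15 \left(1 - -1\right) = 15 \left(1 + 1\right) = 15 \cdot 2 = 30$)
$N{\left(V,Y \right)} = V + \frac{2}{Y}$
$J = 30$
$N{\left(0,12 \right)} - J = \left(0 + \frac{2}{12}\right) - 30 = \left(0 + 2 \cdot \frac{1}{12}\right) - 30 = \left(0 + \frac{1}{6}\right) - 30 = \frac{1}{6} - 30 = - \frac{179}{6}$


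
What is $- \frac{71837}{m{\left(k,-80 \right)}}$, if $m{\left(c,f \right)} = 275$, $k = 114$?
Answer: $- \frac{71837}{275} \approx -261.23$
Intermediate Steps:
$- \frac{71837}{m{\left(k,-80 \right)}} = - \frac{71837}{275}$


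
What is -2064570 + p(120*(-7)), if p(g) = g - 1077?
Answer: -2066487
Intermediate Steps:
p(g) = -1077 + g
-2064570 + p(120*(-7)) = -2064570 + (-1077 + 120*(-7)) = -2064570 + (-1077 - 840) = -2064570 - 1917 = -2066487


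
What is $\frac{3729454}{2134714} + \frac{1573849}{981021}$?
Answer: $\frac{3509195093360}{1047099631497} \approx 3.3513$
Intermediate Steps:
$\frac{3729454}{2134714} + \frac{1573849}{981021} = 3729454 \cdot \frac{1}{2134714} + 1573849 \cdot \frac{1}{981021} = \frac{1864727}{1067357} + \frac{1573849}{981021} = \frac{3509195093360}{1047099631497}$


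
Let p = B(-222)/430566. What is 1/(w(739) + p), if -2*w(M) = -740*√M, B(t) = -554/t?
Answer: -13238612802/231085826401799783194871 + 845137060314522120*√739/231085826401799783194871 ≈ 9.9421e-5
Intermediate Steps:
w(M) = 370*√M (w(M) = -(-370)*√M = 370*√M)
p = 277/47792826 (p = -554/(-222)/430566 = -554*(-1/222)*(1/430566) = (277/111)*(1/430566) = 277/47792826 ≈ 5.7958e-6)
1/(w(739) + p) = 1/(370*√739 + 277/47792826) = 1/(277/47792826 + 370*√739)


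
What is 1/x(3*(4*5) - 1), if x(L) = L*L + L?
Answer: 1/3540 ≈ 0.00028249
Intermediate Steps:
x(L) = L + L² (x(L) = L² + L = L + L²)
1/x(3*(4*5) - 1) = 1/((3*(4*5) - 1)*(1 + (3*(4*5) - 1))) = 1/((3*20 - 1)*(1 + (3*20 - 1))) = 1/((60 - 1)*(1 + (60 - 1))) = 1/(59*(1 + 59)) = 1/(59*60) = 1/3540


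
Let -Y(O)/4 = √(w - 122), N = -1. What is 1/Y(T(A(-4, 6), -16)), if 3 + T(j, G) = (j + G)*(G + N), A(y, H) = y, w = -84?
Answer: I*√206/824 ≈ 0.017418*I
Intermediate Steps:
T(j, G) = -3 + (-1 + G)*(G + j) (T(j, G) = -3 + (j + G)*(G - 1) = -3 + (G + j)*(-1 + G) = -3 + (-1 + G)*(G + j))
Y(O) = -4*I*√206 (Y(O) = -4*√(-84 - 122) = -4*I*√206)
1/Y(T(A(-4, 6), -16)) = 1/(-4*I*√206) = I*√206/824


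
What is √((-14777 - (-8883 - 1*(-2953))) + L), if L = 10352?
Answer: √1505 ≈ 38.794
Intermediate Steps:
√((-14777 - (-8883 - 1*(-2953))) + L) = √((-14777 - (-8883 - 1*(-2953))) + 10352) = √((-14777 - (-8883 + 2953)) + 10352) = √((-14777 - 1*(-5930)) + 10352) = √((-14777 + 5930) + 10352) = √(-8847 + 10352) = √1505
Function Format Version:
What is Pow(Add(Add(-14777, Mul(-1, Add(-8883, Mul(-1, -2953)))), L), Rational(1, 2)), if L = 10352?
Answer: Pow(1505, Rational(1, 2)) ≈ 38.794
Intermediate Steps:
Pow(Add(Add(-14777, Mul(-1, Add(-8883, Mul(-1, -2953)))), L), Rational(1, 2)) = Pow(Add(Add(-14777, Mul(-1, Add(-8883, Mul(-1, -2953)))), 10352), Rational(1, 2)) = Pow(Add(Add(-14777, Mul(-1, Add(-8883, 2953))), 10352), Rational(1, 2)) = Pow(Add(Add(-14777, Mul(-1, -5930)), 10352), Rational(1, 2)) = Pow(Add(Add(-14777, 5930), 10352), Rational(1, 2)) = Pow(Add(-8847, 10352), Rational(1, 2)) = Pow(1505, Rational(1, 2))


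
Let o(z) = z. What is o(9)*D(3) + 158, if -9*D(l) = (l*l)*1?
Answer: 149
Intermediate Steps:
D(l) = -l²/9 (D(l) = -l*l/9 = -l²/9)
o(9)*D(3) + 158 = 9*(-⅑*3²) + 158 = 9*(-⅑*9) + 158 = 9*(-1) + 158 = -9 + 158 = 149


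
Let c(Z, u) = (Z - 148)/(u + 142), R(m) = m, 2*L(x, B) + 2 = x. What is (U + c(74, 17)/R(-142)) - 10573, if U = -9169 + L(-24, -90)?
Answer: -223014158/11289 ≈ -19755.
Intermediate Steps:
L(x, B) = -1 + x/2
c(Z, u) = (-148 + Z)/(142 + u)
U = -9182 (U = -9169 + (-1 + (1/2)*(-24)) = -9169 + (-1 - 12) = -9169 - 13 = -9182)
(U + c(74, 17)/R(-142)) - 10573 = (-9182 + ((-148 + 74)/(142 + 17))/(-142)) - 10573 = (-9182 + (-74/159)*(-1/142)) - 10573 = (-9182 + ((1/159)*(-74))*(-1/142)) - 10573 = (-9182 - 74/159*(-1/142)) - 10573 = (-9182 + 37/11289) - 10573 = -103655561/11289 - 10573 = -223014158/11289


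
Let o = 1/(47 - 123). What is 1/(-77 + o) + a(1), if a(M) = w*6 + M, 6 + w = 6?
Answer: 5777/5853 ≈ 0.98701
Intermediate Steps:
w = 0 (w = -6 + 6 = 0)
a(M) = M (a(M) = 0*6 + M = 0 + M = M)
o = -1/76 (o = 1/(-76) = -1/76 ≈ -0.013158)
1/(-77 + o) + a(1) = 1/(-77 - 1/76) + 1 = 1/(-5853/76) + 1 = -76/5853 + 1 = 5777/5853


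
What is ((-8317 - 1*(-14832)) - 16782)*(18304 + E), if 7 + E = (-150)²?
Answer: -418862799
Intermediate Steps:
E = 22493 (E = -7 + (-150)² = -7 + 22500 = 22493)
((-8317 - 1*(-14832)) - 16782)*(18304 + E) = ((-8317 - 1*(-14832)) - 16782)*(18304 + 22493) = ((-8317 + 14832) - 16782)*40797 = (6515 - 16782)*40797 = -10267*40797 = -418862799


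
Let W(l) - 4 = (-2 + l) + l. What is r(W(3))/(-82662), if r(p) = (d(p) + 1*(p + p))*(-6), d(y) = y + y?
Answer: 32/13777 ≈ 0.0023227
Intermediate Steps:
d(y) = 2*y
W(l) = 2 + 2*l (W(l) = 4 + ((-2 + l) + l) = 4 + (-2 + 2*l) = 2 + 2*l)
r(p) = -24*p (r(p) = (2*p + 1*(p + p))*(-6) = (2*p + 1*(2*p))*(-6) = (2*p + 2*p)*(-6) = (4*p)*(-6) = -24*p)
r(W(3))/(-82662) = -24*(2 + 2*3)/(-82662) = -24*(2 + 6)*(-1/82662) = -24*8*(-1/82662) = -192*(-1/82662) = 32/13777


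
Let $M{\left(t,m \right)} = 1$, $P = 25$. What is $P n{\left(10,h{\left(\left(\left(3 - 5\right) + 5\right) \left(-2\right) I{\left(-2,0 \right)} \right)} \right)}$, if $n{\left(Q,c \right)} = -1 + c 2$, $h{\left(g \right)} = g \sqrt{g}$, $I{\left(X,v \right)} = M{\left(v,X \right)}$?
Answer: $-25 - 300 i \sqrt{6} \approx -25.0 - 734.85 i$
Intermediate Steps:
$I{\left(X,v \right)} = 1$
$h{\left(g \right)} = g^{\frac{3}{2}}$
$n{\left(Q,c \right)} = -1 + 2 c$
$P n{\left(10,h{\left(\left(\left(3 - 5\right) + 5\right) \left(-2\right) I{\left(-2,0 \right)} \right)} \right)} = 25 \left(-1 + 2 \left(\left(\left(3 - 5\right) + 5\right) \left(-2\right) 1\right)^{\frac{3}{2}}\right) = 25 \left(-1 + 2 \left(\left(-2 + 5\right) \left(-2\right) 1\right)^{\frac{3}{2}}\right) = 25 \left(-1 + 2 \left(3 \left(-2\right) 1\right)^{\frac{3}{2}}\right) = 25 \left(-1 + 2 \left(\left(-6\right) 1\right)^{\frac{3}{2}}\right) = 25 \left(-1 + 2 \left(-6\right)^{\frac{3}{2}}\right) = 25 \left(-1 + 2 \left(- 6 i \sqrt{6}\right)\right) = 25 \left(-1 - 12 i \sqrt{6}\right) = -25 - 300 i \sqrt{6}$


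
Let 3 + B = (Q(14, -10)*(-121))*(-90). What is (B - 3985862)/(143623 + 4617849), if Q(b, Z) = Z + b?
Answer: -3942305/4761472 ≈ -0.82796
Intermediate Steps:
B = 43557 (B = -3 + ((-10 + 14)*(-121))*(-90) = -3 + (4*(-121))*(-90) = -3 - 484*(-90) = -3 + 43560 = 43557)
(B - 3985862)/(143623 + 4617849) = (43557 - 3985862)/(143623 + 4617849) = -3942305/4761472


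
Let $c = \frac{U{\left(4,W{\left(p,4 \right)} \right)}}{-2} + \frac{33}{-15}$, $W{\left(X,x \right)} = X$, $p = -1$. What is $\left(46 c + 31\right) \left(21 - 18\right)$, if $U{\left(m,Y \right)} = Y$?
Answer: $- \frac{708}{5} \approx -141.6$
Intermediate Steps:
$c = - \frac{17}{10}$ ($c = - \frac{1}{-2} + \frac{33}{-15} = \left(-1\right) \left(- \frac{1}{2}\right) + 33 \left(- \frac{1}{15}\right) = \frac{1}{2} - \frac{11}{5} = - \frac{17}{10} \approx -1.7$)
$\left(46 c + 31\right) \left(21 - 18\right) = \left(46 \left(- \frac{17}{10}\right) + 31\right) \left(21 - 18\right) = \left(- \frac{391}{5} + 31\right) 3 = \left(- \frac{236}{5}\right) 3 = - \frac{708}{5}$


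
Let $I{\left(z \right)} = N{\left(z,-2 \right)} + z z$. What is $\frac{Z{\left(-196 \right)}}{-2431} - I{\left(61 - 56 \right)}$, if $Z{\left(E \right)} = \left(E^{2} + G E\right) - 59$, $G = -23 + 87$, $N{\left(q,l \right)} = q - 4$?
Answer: $- \frac{89019}{2431} \approx -36.618$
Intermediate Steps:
$N{\left(q,l \right)} = -4 + q$
$G = 64$
$Z{\left(E \right)} = -59 + E^{2} + 64 E$ ($Z{\left(E \right)} = \left(E^{2} + 64 E\right) - 59 = -59 + E^{2} + 64 E$)
$I{\left(z \right)} = -4 + z + z^{2}$ ($I{\left(z \right)} = \left(-4 + z\right) + z z = \left(-4 + z\right) + z^{2} = -4 + z + z^{2}$)
$\frac{Z{\left(-196 \right)}}{-2431} - I{\left(61 - 56 \right)} = \frac{-59 + \left(-196\right)^{2} + 64 \left(-196\right)}{-2431} - \left(-4 + \left(61 - 56\right) + \left(61 - 56\right)^{2}\right) = \left(-59 + 38416 - 12544\right) \left(- \frac{1}{2431}\right) - \left(-4 + 5 + 5^{2}\right) = 25813 \left(- \frac{1}{2431}\right) - \left(-4 + 5 + 25\right) = - \frac{25813}{2431} - 26 = - \frac{89019}{2431}$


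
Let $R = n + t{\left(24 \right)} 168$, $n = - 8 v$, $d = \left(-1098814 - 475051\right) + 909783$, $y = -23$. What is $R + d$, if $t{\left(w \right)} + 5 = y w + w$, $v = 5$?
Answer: $-753666$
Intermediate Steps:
$d = -664082$ ($d = -1573865 + 909783 = -664082$)
$n = -40$ ($n = \left(-8\right) 5 = -40$)
$t{\left(w \right)} = -5 - 22 w$ ($t{\left(w \right)} = -5 + \left(- 23 w + w\right) = -5 - 22 w$)
$R = -89584$ ($R = -40 + \left(-5 - 528\right) 168 = -40 - 89544 = -89584$)
$R + d = -89584 - 664082 = -753666$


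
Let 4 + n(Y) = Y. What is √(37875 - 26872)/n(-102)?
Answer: -√11003/106 ≈ -0.98958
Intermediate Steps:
n(Y) = -4 + Y
√(37875 - 26872)/n(-102) = √(37875 - 26872)/(-4 - 102) = √11003/(-106) = √11003*(-1/106) = -√11003/106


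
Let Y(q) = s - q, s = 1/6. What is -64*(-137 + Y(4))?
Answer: 27040/3 ≈ 9013.3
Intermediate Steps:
s = ⅙ ≈ 0.16667
Y(q) = ⅙ - q
-64*(-137 + Y(4)) = -64*(-137 + (⅙ - 1*4)) = -64*(-137 + (⅙ - 4)) = -64*(-137 - 23/6) = -64*(-845/6) = 27040/3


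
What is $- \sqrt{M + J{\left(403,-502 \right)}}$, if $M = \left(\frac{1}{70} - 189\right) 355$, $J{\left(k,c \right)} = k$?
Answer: $- \frac{i \sqrt{13070638}}{14} \approx - 258.24 i$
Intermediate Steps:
$M = - \frac{939259}{14}$ ($M = \left(\frac{1}{70} - 189\right) 355 = \left(- \frac{13229}{70}\right) 355 = - \frac{939259}{14} \approx -67090.0$)
$- \sqrt{M + J{\left(403,-502 \right)}} = - \sqrt{- \frac{939259}{14} + 403} = - \sqrt{- \frac{933617}{14}} = - \frac{i \sqrt{13070638}}{14}$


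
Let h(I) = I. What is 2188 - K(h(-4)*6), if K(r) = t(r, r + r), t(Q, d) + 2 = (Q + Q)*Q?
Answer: 1038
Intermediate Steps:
t(Q, d) = -2 + 2*Q**2 (t(Q, d) = -2 + (Q + Q)*Q = -2 + (2*Q)*Q = -2 + 2*Q**2)
K(r) = -2 + 2*r**2
2188 - K(h(-4)*6) = 2188 - (-2 + 2*(-4*6)**2) = 2188 - (-2 + 2*(-24)**2) = 2188 - (-2 + 2*576) = 2188 - (-2 + 1152) = 2188 - 1*1150 = 2188 - 1150 = 1038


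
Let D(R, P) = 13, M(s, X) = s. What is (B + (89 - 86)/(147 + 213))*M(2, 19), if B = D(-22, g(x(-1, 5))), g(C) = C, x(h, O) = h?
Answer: 1561/60 ≈ 26.017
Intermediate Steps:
B = 13
(B + (89 - 86)/(147 + 213))*M(2, 19) = (13 + (89 - 86)/(147 + 213))*2 = (13 + 3/360)*2 = (13 + 3*(1/360))*2 = (13 + 1/120)*2 = (1561/120)*2 = 1561/60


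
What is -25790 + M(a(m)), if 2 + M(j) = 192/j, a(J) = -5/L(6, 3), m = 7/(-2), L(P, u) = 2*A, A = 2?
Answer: -129728/5 ≈ -25946.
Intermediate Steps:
L(P, u) = 4 (L(P, u) = 2*2 = 4)
m = -7/2 (m = 7*(-½) = -7/2 ≈ -3.5000)
a(J) = -5/4
M(j) = -2 + 192/j
-25790 + M(a(m)) = -25790 + (-2 + 192/(-5/4)) = -25790 + (-2 + 192*(-⅘)) = -25790 + (-2 - 768/5) = -25790 - 778/5 = -129728/5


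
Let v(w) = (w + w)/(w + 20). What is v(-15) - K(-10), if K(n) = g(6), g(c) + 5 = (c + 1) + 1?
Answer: -9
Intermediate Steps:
g(c) = -3 + c (g(c) = -5 + ((c + 1) + 1) = -5 + ((1 + c) + 1) = -5 + (2 + c) = -3 + c)
K(n) = 3 (K(n) = -3 + 6 = 3)
v(w) = 2*w/(20 + w) (v(w) = (2*w)/(20 + w) = 2*w/(20 + w))
v(-15) - K(-10) = 2*(-15)/(20 - 15) - 1*3 = 2*(-15)/5 - 3 = 2*(-15)*(⅕) - 3 = -6 - 3 = -9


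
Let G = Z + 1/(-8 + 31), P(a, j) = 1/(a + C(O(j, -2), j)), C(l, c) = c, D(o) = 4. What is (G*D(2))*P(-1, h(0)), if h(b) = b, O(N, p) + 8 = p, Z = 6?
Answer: -556/23 ≈ -24.174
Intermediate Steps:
O(N, p) = -8 + p
P(a, j) = 1/(a + j)
G = 139/23 (G = 6 + 1/(-8 + 31) = 6 + 1/23 = 139/23 ≈ 6.0435)
(G*D(2))*P(-1, h(0)) = ((139/23)*4)/(-1 + 0) = (556/23)/(-1) = (556/23)*(-1) = -556/23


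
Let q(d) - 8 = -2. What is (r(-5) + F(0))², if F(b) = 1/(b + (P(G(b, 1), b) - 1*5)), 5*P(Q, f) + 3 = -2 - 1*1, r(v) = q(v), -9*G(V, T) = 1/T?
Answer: 32761/961 ≈ 34.091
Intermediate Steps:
G(V, T) = -1/(9*T)
q(d) = 6 (q(d) = 8 - 2 = 6)
r(v) = 6
P(Q, f) = -6/5 (P(Q, f) = -⅗ + (-2 - 1*1)/5 = -⅗ + (-2 - 1)/5 = -⅗ + (⅕)*(-3) = -⅗ - ⅗ = -6/5)
F(b) = 1/(-31/5 + b) (F(b) = 1/(b + (-6/5 - 1*5)) = 1/(b + (-6/5 - 5)) = 1/(b - 31/5) = 1/(-31/5 + b))
(r(-5) + F(0))² = (6 + 5/(-31 + 5*0))² = (6 + 5/(-31 + 0))² = (6 + 5/(-31))² = (6 + 5*(-1/31))² = (6 - 5/31)² = (181/31)² = 32761/961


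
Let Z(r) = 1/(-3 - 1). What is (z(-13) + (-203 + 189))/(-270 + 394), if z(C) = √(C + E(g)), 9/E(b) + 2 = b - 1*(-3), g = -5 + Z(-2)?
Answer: -7/62 + I*√4369/2108 ≈ -0.1129 + 0.031356*I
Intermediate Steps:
Z(r) = -¼ (Z(r) = 1/(-4) = -¼)
g = -21/4 (g = -5 - ¼ = -21/4 ≈ -5.2500)
E(b) = 9/(1 + b) (E(b) = 9/(-2 + (b - 1*(-3))) = 9/(-2 + (b + 3)) = 9/(-2 + (3 + b)) = 9/(1 + b))
z(C) = √(-36/17 + C) (z(C) = √(C + 9/(1 - 21/4)) = √(C + 9/(-17/4)) = √(C + 9*(-4/17)) = √(C - 36/17) = √(-36/17 + C))
(z(-13) + (-203 + 189))/(-270 + 394) = (√(-612 + 289*(-13))/17 + (-203 + 189))/(-270 + 394) = (√(-612 - 3757)/17 - 14)/124 = (√(-4369)/17 - 14)*(1/124) = ((I*√4369)/17 - 14)*(1/124) = (I*√4369/17 - 14)*(1/124) = (-14 + I*√4369/17)*(1/124) = -7/62 + I*√4369/2108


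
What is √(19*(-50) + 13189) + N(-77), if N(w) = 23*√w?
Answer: √12239 + 23*I*√77 ≈ 110.63 + 201.82*I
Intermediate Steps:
√(19*(-50) + 13189) + N(-77) = √(19*(-50) + 13189) + 23*√(-77) = √(-950 + 13189) + 23*(I*√77) = √12239 + 23*I*√77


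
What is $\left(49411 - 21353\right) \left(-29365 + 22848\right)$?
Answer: $-182853986$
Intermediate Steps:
$\left(49411 - 21353\right) \left(-29365 + 22848\right) = \left(49411 - 21353\right) \left(-6517\right) = 28058 \left(-6517\right) = -182853986$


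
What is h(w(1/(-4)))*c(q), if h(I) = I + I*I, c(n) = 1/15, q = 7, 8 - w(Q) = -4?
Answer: 52/5 ≈ 10.400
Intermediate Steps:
w(Q) = 12 (w(Q) = 8 - 1*(-4) = 8 + 4 = 12)
c(n) = 1/15
h(I) = I + I²
h(w(1/(-4)))*c(q) = (12*(1 + 12))*(1/15) = (12*13)*(1/15) = 156*(1/15) = 52/5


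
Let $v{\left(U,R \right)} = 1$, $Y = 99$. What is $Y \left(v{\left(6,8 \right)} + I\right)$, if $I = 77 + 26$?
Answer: $10296$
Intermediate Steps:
$I = 103$
$Y \left(v{\left(6,8 \right)} + I\right) = 99 \left(1 + 103\right) = 99 \cdot 104 = 10296$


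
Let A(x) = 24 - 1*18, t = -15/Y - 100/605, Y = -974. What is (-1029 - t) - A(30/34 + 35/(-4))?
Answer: -121961225/117854 ≈ -1034.8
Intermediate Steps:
t = -17665/117854 (t = -15/(-974) - 100/605 = -15*(-1/974) - 100*1/605 = 15/974 - 20/121 = -17665/117854 ≈ -0.14989)
A(x) = 6 (A(x) = 24 - 18 = 6)
(-1029 - t) - A(30/34 + 35/(-4)) = (-1029 - 1*(-17665/117854)) - 1*6 = (-1029 + 17665/117854) - 6 = -121254101/117854 - 6 = -121961225/117854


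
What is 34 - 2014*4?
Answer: -8022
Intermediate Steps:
34 - 2014*4 = 34 - 106*76 = 34 - 8056 = -8022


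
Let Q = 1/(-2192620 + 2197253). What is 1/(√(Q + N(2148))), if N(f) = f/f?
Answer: √21469322/4634 ≈ 0.99989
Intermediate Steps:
N(f) = 1
Q = 1/4633 ≈ 0.00021584
1/(√(Q + N(2148))) = 1/(√(1/4633 + 1)) = 1/(√(4634/4633)) = 1/(√21469322/4633) = √21469322/4634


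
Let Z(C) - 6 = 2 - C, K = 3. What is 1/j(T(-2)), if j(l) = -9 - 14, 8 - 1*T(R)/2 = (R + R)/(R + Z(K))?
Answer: -1/23 ≈ -0.043478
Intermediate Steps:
Z(C) = 8 - C (Z(C) = 6 + (2 - C) = 8 - C)
T(R) = 16 - 4*R/(5 + R) (T(R) = 16 - 2*(R + R)/(R + (8 - 1*3)) = 16 - 2*2*R/(R + (8 - 3)) = 16 - 2*2*R/(R + 5) = 16 - 2*2*R/(5 + R) = 16 - 4*R/(5 + R))
j(l) = -23
1/j(T(-2)) = 1/(-23) = -1/23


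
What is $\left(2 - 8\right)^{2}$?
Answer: $36$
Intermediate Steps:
$\left(2 - 8\right)^{2} = \left(-6\right)^{2} = 36$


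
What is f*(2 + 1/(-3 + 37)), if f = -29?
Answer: -2001/34 ≈ -58.853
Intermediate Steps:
f*(2 + 1/(-3 + 37)) = -29*(2 + 1/(-3 + 37)) = -29*(2 + 1/34) = -29*69/34 = -2001/34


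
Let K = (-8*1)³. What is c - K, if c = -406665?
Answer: -406153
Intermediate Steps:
K = -512 (K = (-8)³ = -512)
c - K = -406665 - 1*(-512) = -406665 + 512 = -406153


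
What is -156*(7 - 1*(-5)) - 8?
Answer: -1880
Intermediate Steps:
-156*(7 - 1*(-5)) - 8 = -156*(7 + 5) - 8 = -156*12 - 8 = -78*24 - 8 = -1872 - 8 = -1880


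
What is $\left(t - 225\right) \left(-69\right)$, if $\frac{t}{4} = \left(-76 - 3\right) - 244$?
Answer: $104673$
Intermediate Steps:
$t = -1292$ ($t = 4 \left(\left(-76 - 3\right) - 244\right) = 4 \left(-79 - 244\right) = 4 \left(-323\right) = -1292$)
$\left(t - 225\right) \left(-69\right) = \left(-1292 - 225\right) \left(-69\right) = \left(-1517\right) \left(-69\right) = 104673$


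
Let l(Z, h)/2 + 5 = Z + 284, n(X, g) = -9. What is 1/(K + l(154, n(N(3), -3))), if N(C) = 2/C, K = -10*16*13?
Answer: -1/1214 ≈ -0.00082372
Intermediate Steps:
K = -2080 (K = -160*13 = -2080)
l(Z, h) = 558 + 2*Z (l(Z, h) = -10 + 2*(Z + 284) = -10 + 2*(284 + Z) = -10 + (568 + 2*Z) = 558 + 2*Z)
1/(K + l(154, n(N(3), -3))) = 1/(-2080 + (558 + 2*154)) = 1/(-2080 + (558 + 308)) = 1/(-2080 + 866) = 1/(-1214) = -1/1214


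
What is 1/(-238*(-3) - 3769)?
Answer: -1/3055 ≈ -0.00032733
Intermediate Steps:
1/(-238*(-3) - 3769) = 1/(714 - 3769) = 1/(-3055) = -1/3055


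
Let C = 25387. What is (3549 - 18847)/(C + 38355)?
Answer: -7649/31871 ≈ -0.24000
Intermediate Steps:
(3549 - 18847)/(C + 38355) = (3549 - 18847)/(25387 + 38355) = -15298/63742 = -15298*1/63742 = -7649/31871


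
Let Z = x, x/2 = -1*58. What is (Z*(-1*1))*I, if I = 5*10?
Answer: 5800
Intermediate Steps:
x = -116 (x = 2*(-1*58) = 2*(-58) = -116)
I = 50
Z = -116
(Z*(-1*1))*I = -(-116)*50 = -116*(-1)*50 = 116*50 = 5800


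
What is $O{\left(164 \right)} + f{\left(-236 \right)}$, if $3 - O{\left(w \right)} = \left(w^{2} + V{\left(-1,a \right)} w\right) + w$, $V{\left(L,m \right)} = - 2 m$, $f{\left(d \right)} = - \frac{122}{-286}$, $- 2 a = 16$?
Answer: $- \frac{4244322}{143} \approx -29681.0$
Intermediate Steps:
$a = -8$ ($a = \left(- \frac{1}{2}\right) 16 = -8$)
$f{\left(d \right)} = \frac{61}{143}$ ($f{\left(d \right)} = \left(-122\right) \left(- \frac{1}{286}\right) = \frac{61}{143}$)
$O{\left(w \right)} = 3 - w^{2} - 17 w$ ($O{\left(w \right)} = 3 - \left(\left(w^{2} + \left(-2\right) \left(-8\right) w\right) + w\right) = 3 - \left(\left(w^{2} + 16 w\right) + w\right) = 3 - \left(w^{2} + 17 w\right) = 3 - w^{2} - 17 w$)
$O{\left(164 \right)} + f{\left(-236 \right)} = \left(3 - 164^{2} - 2788\right) + \frac{61}{143} = \left(3 - 26896 - 2788\right) + \frac{61}{143} = -29681 + \frac{61}{143} = - \frac{4244322}{143}$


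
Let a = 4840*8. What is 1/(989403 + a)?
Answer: 1/1028123 ≈ 9.7265e-7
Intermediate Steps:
a = 38720
1/(989403 + a) = 1/(989403 + 38720) = 1/1028123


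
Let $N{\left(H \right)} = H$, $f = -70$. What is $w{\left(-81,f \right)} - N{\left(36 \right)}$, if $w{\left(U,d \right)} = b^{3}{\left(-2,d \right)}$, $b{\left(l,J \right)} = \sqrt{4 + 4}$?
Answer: $-36 + 16 \sqrt{2} \approx -13.373$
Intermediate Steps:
$b{\left(l,J \right)} = 2 \sqrt{2}$ ($b{\left(l,J \right)} = \sqrt{8} = 2 \sqrt{2}$)
$w{\left(U,d \right)} = 16 \sqrt{2}$ ($w{\left(U,d \right)} = \left(2 \sqrt{2}\right)^{3} = 16 \sqrt{2}$)
$w{\left(-81,f \right)} - N{\left(36 \right)} = 16 \sqrt{2} - 36 = -36 + 16 \sqrt{2}$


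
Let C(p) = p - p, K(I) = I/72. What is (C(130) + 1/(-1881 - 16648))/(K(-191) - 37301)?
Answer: 72/49766355527 ≈ 1.4468e-9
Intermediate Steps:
K(I) = I/72 (K(I) = I*(1/72) = I/72)
C(p) = 0
(C(130) + 1/(-1881 - 16648))/(K(-191) - 37301) = (0 + 1/(-1881 - 16648))/((1/72)*(-191) - 37301) = (0 + 1/(-18529))/(-191/72 - 37301) = (0 - 1/18529)/(-2685863/72) = -1/18529*(-72/2685863) = 72/49766355527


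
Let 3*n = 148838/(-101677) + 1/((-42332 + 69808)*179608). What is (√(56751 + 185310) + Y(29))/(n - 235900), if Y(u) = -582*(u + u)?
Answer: 5645879852186434432/39455676383550236603 - 501766783877216*√242061/118367029150650709809 ≈ 0.14101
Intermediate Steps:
n = -244834015455409/501766783877216 (n = (148838/(-101677) + 1/((-42332 + 69808)*179608))/3 = (148838*(-1/101677) + (1/179608)/27476)/3 = (-148838/101677 + (1/27476)*(1/179608))/3 = (-148838/101677 + 1/4934909408)/3 = (⅓)*(-734502046366227/501766783877216) = -244834015455409/501766783877216 ≈ -0.48794)
Y(u) = -1164*u
(√(56751 + 185310) + Y(29))/(n - 235900) = (√(56751 + 185310) - 1164*29)/(-244834015455409/501766783877216 - 235900) = (√242061 - 33756)/(-118367029150650709809/501766783877216) = (-33756 + √242061)*(-501766783877216/118367029150650709809) = 5645879852186434432/39455676383550236603 - 501766783877216*√242061/118367029150650709809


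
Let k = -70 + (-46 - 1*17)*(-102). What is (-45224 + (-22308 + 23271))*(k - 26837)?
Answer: 906509541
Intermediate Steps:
k = 6356 (k = -70 + (-46 - 17)*(-102) = -70 - 63*(-102) = -70 + 6426 = 6356)
(-45224 + (-22308 + 23271))*(k - 26837) = (-45224 + (-22308 + 23271))*(6356 - 26837) = (-45224 + 963)*(-20481) = -44261*(-20481) = 906509541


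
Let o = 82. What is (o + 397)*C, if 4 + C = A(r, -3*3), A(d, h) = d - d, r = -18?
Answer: -1916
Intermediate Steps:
A(d, h) = 0
C = -4 (C = -4 + 0 = -4)
(o + 397)*C = (82 + 397)*(-4) = 479*(-4) = -1916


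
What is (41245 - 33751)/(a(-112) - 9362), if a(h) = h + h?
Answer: -3747/4793 ≈ -0.78176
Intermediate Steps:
a(h) = 2*h
(41245 - 33751)/(a(-112) - 9362) = (41245 - 33751)/(2*(-112) - 9362) = 7494/(-224 - 9362) = 7494/(-9586) = 7494*(-1/9586) = -3747/4793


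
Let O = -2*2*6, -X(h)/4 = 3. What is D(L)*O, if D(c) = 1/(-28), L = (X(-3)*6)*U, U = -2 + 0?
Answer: 6/7 ≈ 0.85714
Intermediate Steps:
X(h) = -12 (X(h) = -4*3 = -12)
U = -2
O = -24 (O = -4*6 = -24)
L = 144 (L = -12*6*(-2) = -72*(-2) = 144)
D(c) = -1/28 (D(c) = 1*(-1/28) = -1/28)
D(L)*O = -1/28*(-24) = 6/7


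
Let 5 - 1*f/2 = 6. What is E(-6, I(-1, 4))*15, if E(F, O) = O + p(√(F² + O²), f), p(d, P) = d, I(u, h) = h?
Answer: 60 + 30*√13 ≈ 168.17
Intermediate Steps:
f = -2 (f = 10 - 2*6 = 10 - 12 = -2)
E(F, O) = O + √(F² + O²)
E(-6, I(-1, 4))*15 = (4 + √((-6)² + 4²))*15 = (4 + √(36 + 16))*15 = (4 + √52)*15 = (4 + 2*√13)*15 = 60 + 30*√13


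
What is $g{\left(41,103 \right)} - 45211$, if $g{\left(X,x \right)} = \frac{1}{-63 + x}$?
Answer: $- \frac{1808439}{40} \approx -45211.0$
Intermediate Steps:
$g{\left(41,103 \right)} - 45211 = \frac{1}{-63 + 103} - 45211 = \frac{1}{40} - 45211 = - \frac{1808439}{40}$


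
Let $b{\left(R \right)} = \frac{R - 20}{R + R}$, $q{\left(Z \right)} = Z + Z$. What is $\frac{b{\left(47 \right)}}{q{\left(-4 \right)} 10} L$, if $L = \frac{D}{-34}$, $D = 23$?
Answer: $\frac{621}{255680} \approx 0.0024288$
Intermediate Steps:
$q{\left(Z \right)} = 2 Z$
$b{\left(R \right)} = \frac{-20 + R}{2 R}$
$L = - \frac{23}{34}$ ($L = \frac{23}{-34} = 23 \left(- \frac{1}{34}\right) = - \frac{23}{34} \approx -0.67647$)
$\frac{b{\left(47 \right)}}{q{\left(-4 \right)} 10} L = \frac{\frac{1}{2} \cdot \frac{1}{47} \left(-20 + 47\right)}{2 \left(-4\right) 10} \left(- \frac{23}{34}\right) = \frac{\frac{1}{2} \cdot \frac{1}{47} \cdot 27}{\left(-8\right) 10} \left(- \frac{23}{34}\right) = \frac{27}{94 \left(-80\right)} \left(- \frac{23}{34}\right) = \frac{27}{94} \left(- \frac{1}{80}\right) \left(- \frac{23}{34}\right) = \left(- \frac{27}{7520}\right) \left(- \frac{23}{34}\right) = \frac{621}{255680}$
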